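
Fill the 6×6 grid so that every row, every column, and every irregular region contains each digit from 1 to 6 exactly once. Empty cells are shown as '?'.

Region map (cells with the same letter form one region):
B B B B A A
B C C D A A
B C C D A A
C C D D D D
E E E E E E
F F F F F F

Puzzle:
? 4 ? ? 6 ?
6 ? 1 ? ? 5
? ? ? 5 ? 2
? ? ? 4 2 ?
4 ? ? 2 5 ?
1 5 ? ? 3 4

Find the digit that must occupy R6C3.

R2C4 = 3 (sole candidate).
R2C5 = 4 (sole candidate).
R3C1 = 3 (sole candidate).
R3C2 = 6 (sole candidate).
R3C3 = 4 (sole candidate).
R3C5 = 1 (sole candidate).
R4C1 = 5 (sole candidate).
R4C2 = 3 (sole candidate).
R4C3 = 6 (sole candidate).
R4C6 = 1 (sole candidate).
R5C2 = 1 (sole candidate).
R5C3 = 3 (sole candidate).
R5C6 = 6 (sole candidate).
R6C3 = 2: row 6 has {1,3,4,5}; col 3 has {1,3,4,6}; region has {1,3,4,5} → only 2 remains.

2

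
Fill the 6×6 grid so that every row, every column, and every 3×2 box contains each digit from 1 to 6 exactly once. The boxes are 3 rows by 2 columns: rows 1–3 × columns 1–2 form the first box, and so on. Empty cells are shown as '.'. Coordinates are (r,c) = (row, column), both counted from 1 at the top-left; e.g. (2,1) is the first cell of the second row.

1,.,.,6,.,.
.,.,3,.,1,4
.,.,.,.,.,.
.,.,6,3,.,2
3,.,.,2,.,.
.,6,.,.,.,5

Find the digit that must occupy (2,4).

(1,6) = 3 (sole candidate).
(2,4) = 5: row 2 has {1,3,4}; col 4 has {2,3,6}; box has {3,6} → only 5 remains.

5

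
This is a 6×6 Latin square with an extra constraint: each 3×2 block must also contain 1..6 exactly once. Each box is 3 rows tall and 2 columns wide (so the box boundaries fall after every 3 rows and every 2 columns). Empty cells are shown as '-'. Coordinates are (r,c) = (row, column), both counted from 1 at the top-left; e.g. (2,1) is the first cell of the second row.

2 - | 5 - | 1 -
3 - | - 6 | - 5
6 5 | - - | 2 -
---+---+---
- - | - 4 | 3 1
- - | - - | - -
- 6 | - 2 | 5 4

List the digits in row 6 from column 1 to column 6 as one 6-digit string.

163254

(1,2) = 4: row 1 has {1,2,5}; col 2 has {5,6}; box has {2,3,5,6} → only 4 remains.
(1,4) = 3: row 1 has {1,2,4,5}; col 4 has {2,4,6}; box has {5,6} → only 3 remains.
(1,6) = 6: row 1 has {1,2,3,4,5}; col 6 has {1,4,5}; box has {1,2,5} → only 6 remains.
(2,2) = 1: row 2 has {3,5,6}; col 2 has {4,5,6}; box has {2,3,4,5,6} → only 1 remains.
(2,5) = 4: row 2 has {1,3,5,6}; col 5 has {1,2,3,5}; box has {1,2,5,6} → only 4 remains.
(3,4) = 1: row 3 has {2,5,6}; col 4 has {2,3,4,6}; box has {3,5,6} → only 1 remains.
(3,6) = 3: row 3 has {1,2,5,6}; col 6 has {1,4,5,6}; box has {1,2,4,5,6} → only 3 remains.
(4,1) = 5: row 4 has {1,3,4}; col 1 has {2,3,6}; box has {6} → only 5 remains.
(4,2) = 2: row 4 has {1,3,4,5}; col 2 has {1,4,5,6}; box has {5,6} → only 2 remains.
(4,3) = 6: row 4 has {1,2,3,4,5}; col 3 has {5}; box has {2,4} → only 6 remains.
(5,2) = 3: row 5 has {}; col 2 has {1,2,4,5,6}; box has {2,5,6} → only 3 remains.
(5,3) = 1: row 5 has {3}; col 3 has {5,6}; box has {2,4,6} → only 1 remains.
(5,4) = 5: row 5 has {1,3}; col 4 has {1,2,3,4,6}; box has {1,2,4,6} → only 5 remains.
(5,5) = 6: row 5 has {1,3,5}; col 5 has {1,2,3,4,5}; box has {1,3,4,5} → only 6 remains.
(5,6) = 2: row 5 has {1,3,5,6}; col 6 has {1,3,4,5,6}; box has {1,3,4,5,6} → only 2 remains.
(6,1) = 1: row 6 has {2,4,5,6}; col 1 has {2,3,5,6}; box has {2,3,5,6} → only 1 remains.
(6,3) = 3: row 6 has {1,2,4,5,6}; col 3 has {1,5,6}; box has {1,2,4,5,6} → only 3 remains.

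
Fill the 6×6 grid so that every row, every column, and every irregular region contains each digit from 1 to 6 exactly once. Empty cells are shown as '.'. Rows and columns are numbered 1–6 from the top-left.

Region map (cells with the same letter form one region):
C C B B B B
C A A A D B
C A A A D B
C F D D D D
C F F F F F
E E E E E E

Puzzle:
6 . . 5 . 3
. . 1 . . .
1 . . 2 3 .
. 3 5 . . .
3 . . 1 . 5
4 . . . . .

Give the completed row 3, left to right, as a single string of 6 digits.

154236

row 4, column 1 = 2 (sole candidate).
row 1, column 2 = 4 (sole candidate).
row 1, column 3 = 2 (sole candidate).
row 1, column 5 = 1 (sole candidate).
row 2, column 1 = 5 (sole candidate).
row 2, column 2 = 6 (sole candidate).
row 2, column 6 = 4 (sole candidate).
row 3, column 2 = 5: row 3 has {1,2,3}; col 2 has {3,4,6}; region has {1,2,6} → only 5 remains.
row 3, column 3 = 4: row 3 has {1,2,3,5}; col 3 has {1,2,5}; region has {1,2,5,6} → only 4 remains.
row 3, column 6 = 6: row 3 has {1,2,3,4,5}; col 6 has {3,4,5}; region has {1,2,3,4,5} → only 6 remains.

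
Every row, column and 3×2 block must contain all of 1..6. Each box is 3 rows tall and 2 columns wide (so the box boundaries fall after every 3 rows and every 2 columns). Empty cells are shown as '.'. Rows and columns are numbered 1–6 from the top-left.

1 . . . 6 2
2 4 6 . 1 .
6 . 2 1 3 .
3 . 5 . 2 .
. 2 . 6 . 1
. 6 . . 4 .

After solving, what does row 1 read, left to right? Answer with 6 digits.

R2C6 = 5: row 2 has {1,2,4,6}; col 6 has {1,2}; box has {1,2,3,6} → only 5 remains.
R3C2 = 5: row 3 has {1,2,3,6}; col 2 has {2,4,6}; box has {1,2,4,6} → only 5 remains.
R3C6 = 4: row 3 has {1,2,3,5,6}; col 6 has {1,2,5}; box has {1,2,3,5,6} → only 4 remains.
R4C2 = 1: row 4 has {2,3,5}; col 2 has {2,4,5,6}; box has {2,3,6} → only 1 remains.
R4C4 = 4: row 4 has {1,2,3,5}; col 4 has {1,6}; box has {5,6} → only 4 remains.
R4C6 = 6: row 4 has {1,2,3,4,5}; col 6 has {1,2,4,5}; box has {1,2,4} → only 6 remains.
R5C3 = 3: row 5 has {1,2,6}; col 3 has {2,5,6}; box has {4,5,6} → only 3 remains.
R5C5 = 5: row 5 has {1,2,3,6}; col 5 has {1,2,3,4,6}; box has {1,2,4,6} → only 5 remains.
R6C1 = 5: row 6 has {4,6}; col 1 has {1,2,3,6}; box has {1,2,3,6} → only 5 remains.
R6C3 = 1: row 6 has {4,5,6}; col 3 has {2,3,5,6}; box has {3,4,5,6} → only 1 remains.
R6C4 = 2: row 6 has {1,4,5,6}; col 4 has {1,4,6}; box has {1,3,4,5,6} → only 2 remains.
R6C6 = 3: row 6 has {1,2,4,5,6}; col 6 has {1,2,4,5,6}; box has {1,2,4,5,6} → only 3 remains.
R1C2 = 3: row 1 has {1,2,6}; col 2 has {1,2,4,5,6}; box has {1,2,4,5,6} → only 3 remains.
R1C3 = 4: row 1 has {1,2,3,6}; col 3 has {1,2,3,5,6}; box has {1,2,6} → only 4 remains.
R1C4 = 5: row 1 has {1,2,3,4,6}; col 4 has {1,2,4,6}; box has {1,2,4,6} → only 5 remains.

134562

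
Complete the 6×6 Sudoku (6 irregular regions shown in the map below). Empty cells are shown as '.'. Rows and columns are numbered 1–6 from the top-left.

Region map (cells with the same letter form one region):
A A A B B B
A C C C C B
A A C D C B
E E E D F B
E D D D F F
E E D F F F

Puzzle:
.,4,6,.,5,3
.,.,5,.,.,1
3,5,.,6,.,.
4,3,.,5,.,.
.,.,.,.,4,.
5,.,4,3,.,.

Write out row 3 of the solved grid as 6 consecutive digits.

r1c4 = 2 (sole candidate).
r2c1 = 2 (sole candidate).
r2c2 = 6 (sole candidate).
r2c4 = 4 (sole candidate).
r2c5 = 3 (sole candidate).
r3c6 = 4: row 3 has {3,5,6}; col 6 has {1,3}; region has {1,2,3,5} → only 4 remains.
r4c6 = 6 (sole candidate).
r5c4 = 1 (sole candidate).
r6c6 = 2 (sole candidate).
r1c1 = 1 (sole candidate).
r4c5 = 1 (sole candidate).
r5c1 = 6 (sole candidate).
r5c2 = 2 (sole candidate).
r5c3 = 3 (sole candidate).
r5c6 = 5 (sole candidate).
r6c2 = 1 (sole candidate).
r6c5 = 6 (sole candidate).
r3c5 = 2: row 3 has {3,4,5,6}; col 5 has {1,3,4,5,6}; region has {3,4,5,6} → only 2 remains.
r4c3 = 2 (sole candidate).
r3c3 = 1: row 3 has {2,3,4,5,6}; col 3 has {2,3,4,5,6}; region has {2,3,4,5,6} → only 1 remains.

351624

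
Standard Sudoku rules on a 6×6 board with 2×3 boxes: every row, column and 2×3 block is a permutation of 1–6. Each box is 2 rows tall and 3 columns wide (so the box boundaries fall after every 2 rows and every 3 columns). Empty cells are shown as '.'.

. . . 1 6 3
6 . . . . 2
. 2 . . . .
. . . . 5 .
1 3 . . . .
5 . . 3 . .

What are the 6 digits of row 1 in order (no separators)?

row 2, column 5 = 4: row 2 has {2,6}; col 5 has {5,6}; box has {1,2,3,6} → only 4 remains.
row 5, column 5 = 2: row 5 has {1,3}; col 5 has {4,5,6}; box has {3} → only 2 remains.
row 6, column 5 = 1: row 6 has {3,5}; col 5 has {2,4,5,6}; box has {2,3} → only 1 remains.
row 2, column 4 = 5: row 2 has {2,4,6}; col 4 has {1,3}; box has {1,2,3,4,6} → only 5 remains.
row 3, column 5 = 3: row 3 has {2}; col 5 has {1,2,4,5,6}; box has {5} → only 3 remains.
row 2, column 2 = 1: row 2 has {2,4,5,6}; col 2 has {2,3}; box has {6} → only 1 remains.
row 2, column 3 = 3: row 2 has {1,2,4,5,6}; col 3 has {}; box has {1,6} → only 3 remains.
row 3, column 1 = 4: row 3 has {2,3}; col 1 has {1,5,6}; box has {2} → only 4 remains.
row 3, column 4 = 6: row 3 has {2,3,4}; col 4 has {1,3,5}; box has {3,5} → only 6 remains.
row 3, column 6 = 1: row 3 has {2,3,4,6}; col 6 has {2,3}; box has {3,5,6} → only 1 remains.
row 4, column 1 = 3: row 4 has {5}; col 1 has {1,4,5,6}; box has {2,4} → only 3 remains.
row 4, column 2 = 6: row 4 has {3,5}; col 2 has {1,2,3}; box has {2,3,4} → only 6 remains.
row 4, column 3 = 1: row 4 has {3,5,6}; col 3 has {3}; box has {2,3,4,6} → only 1 remains.
row 4, column 6 = 4: row 4 has {1,3,5,6}; col 6 has {1,2,3}; box has {1,3,5,6} → only 4 remains.
row 5, column 4 = 4: row 5 has {1,2,3}; col 4 has {1,3,5,6}; box has {1,2,3} → only 4 remains.
row 6, column 2 = 4: row 6 has {1,3,5}; col 2 has {1,2,3,6}; box has {1,3,5} → only 4 remains.
row 6, column 6 = 6: row 6 has {1,3,4,5}; col 6 has {1,2,3,4}; box has {1,2,3,4} → only 6 remains.
row 1, column 1 = 2: row 1 has {1,3,6}; col 1 has {1,3,4,5,6}; box has {1,3,6} → only 2 remains.
row 1, column 2 = 5: row 1 has {1,2,3,6}; col 2 has {1,2,3,4,6}; box has {1,2,3,6} → only 5 remains.
row 1, column 3 = 4: row 1 has {1,2,3,5,6}; col 3 has {1,3}; box has {1,2,3,5,6} → only 4 remains.

254163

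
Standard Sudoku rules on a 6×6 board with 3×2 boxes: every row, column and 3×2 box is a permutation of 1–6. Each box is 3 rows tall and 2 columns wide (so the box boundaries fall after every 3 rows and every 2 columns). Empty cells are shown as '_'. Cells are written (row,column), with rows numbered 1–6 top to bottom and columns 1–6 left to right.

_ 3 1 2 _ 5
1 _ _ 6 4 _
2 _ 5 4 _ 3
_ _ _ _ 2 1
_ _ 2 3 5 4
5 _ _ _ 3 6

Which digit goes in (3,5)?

(1,5) = 6: row 1 has {1,2,3,5}; col 5 has {2,3,4,5}; box has {3,4,5} → only 6 remains.
(2,2) = 5: row 2 has {1,4,6}; col 2 has {3}; box has {1,2,3} → only 5 remains.
(2,3) = 3: row 2 has {1,4,5,6}; col 3 has {1,2,5}; box has {1,2,4,5,6} → only 3 remains.
(2,6) = 2: row 2 has {1,3,4,5,6}; col 6 has {1,3,4,5,6}; box has {3,4,5,6} → only 2 remains.
(3,2) = 6: row 3 has {2,3,4,5}; col 2 has {3,5}; box has {1,2,3,5} → only 6 remains.
(3,5) = 1: row 3 has {2,3,4,5,6}; col 5 has {2,3,4,5,6}; box has {2,3,4,5,6} → only 1 remains.

1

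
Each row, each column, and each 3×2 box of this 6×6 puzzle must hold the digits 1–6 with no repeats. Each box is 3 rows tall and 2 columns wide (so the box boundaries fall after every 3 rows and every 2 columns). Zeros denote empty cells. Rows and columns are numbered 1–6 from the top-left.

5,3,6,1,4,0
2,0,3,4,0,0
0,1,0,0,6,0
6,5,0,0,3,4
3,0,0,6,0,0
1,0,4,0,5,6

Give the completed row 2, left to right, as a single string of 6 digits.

r1c6 = 2 (sole candidate).
r2c2 = 6: row 2 has {2,3,4}; col 2 has {1,3,5}; box has {1,2,3,5} → only 6 remains.
r2c5 = 1: row 2 has {2,3,4,6}; col 5 has {3,4,5,6}; box has {2,4,6} → only 1 remains.
r2c6 = 5: row 2 has {1,2,3,4,6}; col 6 has {2,4,6}; box has {1,2,4,6} → only 5 remains.

263415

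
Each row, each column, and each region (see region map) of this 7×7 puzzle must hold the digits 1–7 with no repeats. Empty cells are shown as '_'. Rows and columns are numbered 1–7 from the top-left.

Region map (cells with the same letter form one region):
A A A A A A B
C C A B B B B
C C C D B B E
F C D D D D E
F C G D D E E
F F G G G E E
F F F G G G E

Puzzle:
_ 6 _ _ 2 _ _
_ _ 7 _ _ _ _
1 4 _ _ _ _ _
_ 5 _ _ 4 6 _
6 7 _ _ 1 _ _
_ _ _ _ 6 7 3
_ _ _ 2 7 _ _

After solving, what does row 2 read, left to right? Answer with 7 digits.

2376514

r1c7 = 7: in row 1, 7 can only go here (every other open cell in that row sees a 7).
r3c4 = 7: in row 3, 7 can only go here (every other open cell in that row sees a 7).
r4c4 = 3: row 4 has {4,5,6}; col 4 has {2,7}; region has {1,4,6,7} → only 3 remains.
r5c4 = 5: row 5 has {1,6,7}; col 4 has {2,3,7}; region has {1,3,4,6,7} → only 5 remains.
r4c3 = 2: row 4 has {3,4,5,6}; col 3 has {7}; region has {1,3,4,5,6,7} → only 2 remains.
r4c7 = 1: row 4 has {2,3,4,5,6}; col 7 has {3,7}; region has {3,7} → only 1 remains.
r4c1 = 7: row 4 has {1,2,3,4,5,6}; col 1 has {1,6}; region has {6} → only 7 remains.
r5c3 = 3: in row 5, 3 can only go here (every other open cell in that row sees a 3).
r3c3 = 6: row 3 has {1,4,7}; col 3 has {2,3,7}; region has {1,4,5,7} → only 6 remains.
r7c7 = 6: in row 7, 6 can only go here (every other open cell in that row sees a 6).
r2c4 = 6: in row 2, 6 can only go here (every other open cell in that row sees a 6).
r2c6 = 1: in row 2, 1 can only go here (every other open cell in that row sees a 1).
r2c7 = 4: in row 2, 4 can only go here (every other open cell in that row sees a 4).
r5c7 = 2: row 5 has {1,3,5,6,7}; col 7 has {1,3,4,6,7}; region has {1,3,6,7} → only 2 remains.
r3c7 = 5: row 3 has {1,4,6,7}; col 7 has {1,2,3,4,6,7}; region has {1,2,3,6,7} → only 5 remains.
r5c6 = 4: row 5 has {1,2,3,5,6,7}; col 6 has {1,6,7}; region has {1,2,3,5,6,7} → only 4 remains.
r7c6 = 5: row 7 has {2,6,7}; col 6 has {1,4,6,7}; region has {2,3,6,7} → only 5 remains.
r1c6 = 3: row 1 has {2,6,7}; col 6 has {1,4,5,6,7}; region has {2,6,7} → only 3 remains.
r3c5 = 3: row 3 has {1,4,5,6,7}; col 5 has {1,2,4,6,7}; region has {1,4,6,7} → only 3 remains.
r3c6 = 2: row 3 has {1,3,4,5,6,7}; col 6 has {1,3,4,5,6,7}; region has {1,3,4,6,7} → only 2 remains.
r2c5 = 5: row 2 has {1,4,6,7}; col 5 has {1,2,3,4,6,7}; region has {1,2,3,4,6,7} → only 5 remains.
r6c1 = 5: in row 6, 5 can only go here (every other open cell in that row sees a 5).
r1c1 = 4: row 1 has {2,3,6,7}; col 1 has {1,5,6,7}; region has {2,3,6,7} → only 4 remains.
r1c4 = 1: row 1 has {2,3,4,6,7}; col 4 has {2,3,5,6,7}; region has {2,3,4,6,7} → only 1 remains.
r6c4 = 4: row 6 has {3,5,6,7}; col 4 has {1,2,3,5,6,7}; region has {2,3,5,6,7} → only 4 remains.
r7c1 = 3: row 7 has {2,5,6,7}; col 1 has {1,4,5,6,7}; region has {5,6,7} → only 3 remains.
r7c2 = 1: row 7 has {2,3,5,6,7}; col 2 has {4,5,6,7}; region has {3,5,6,7} → only 1 remains.
r7c3 = 4: row 7 has {1,2,3,5,6,7}; col 3 has {2,3,6,7}; region has {1,3,5,6,7} → only 4 remains.
r1c3 = 5: row 1 has {1,2,3,4,6,7}; col 3 has {2,3,4,6,7}; region has {1,2,3,4,6,7} → only 5 remains.
r2c1 = 2: row 2 has {1,4,5,6,7}; col 1 has {1,3,4,5,6,7}; region has {1,4,5,6,7} → only 2 remains.
r2c2 = 3: row 2 has {1,2,4,5,6,7}; col 2 has {1,4,5,6,7}; region has {1,2,4,5,6,7} → only 3 remains.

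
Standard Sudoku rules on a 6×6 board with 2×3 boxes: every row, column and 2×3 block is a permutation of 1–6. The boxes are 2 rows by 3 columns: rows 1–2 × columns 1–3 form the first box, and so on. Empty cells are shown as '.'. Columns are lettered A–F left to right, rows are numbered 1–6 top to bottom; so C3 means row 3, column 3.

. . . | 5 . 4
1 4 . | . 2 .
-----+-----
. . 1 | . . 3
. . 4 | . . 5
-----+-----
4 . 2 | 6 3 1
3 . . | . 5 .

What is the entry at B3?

6

D2 = 3: row 2 has {1,2,4}; col 4 has {5,6}; box has {2,4,5} → only 3 remains.
F2 = 6: row 2 has {1,2,3,4}; col 6 has {1,3,4,5}; box has {2,3,4,5} → only 6 remains.
B5 = 5: row 5 has {1,2,3,4,6}; col 2 has {4}; box has {2,3,4} → only 5 remains.
C6 = 6: row 6 has {3,5}; col 3 has {1,2,4}; box has {2,3,4,5} → only 6 remains.
F6 = 2: row 6 has {3,5,6}; col 6 has {1,3,4,5,6}; box has {1,3,5,6} → only 2 remains.
C1 = 3: row 1 has {4,5}; col 3 has {1,2,4,6}; box has {1,4} → only 3 remains.
E1 = 1: row 1 has {3,4,5}; col 5 has {2,3,5}; box has {2,3,4,5,6} → only 1 remains.
C2 = 5: row 2 has {1,2,3,4,6}; col 3 has {1,2,3,4,6}; box has {1,3,4} → only 5 remains.
E4 = 6: row 4 has {4,5}; col 5 has {1,2,3,5}; box has {3,5} → only 6 remains.
B6 = 1: row 6 has {2,3,5,6}; col 2 has {4,5}; box has {2,3,4,5,6} → only 1 remains.
D6 = 4: row 6 has {1,2,3,5,6}; col 4 has {3,5,6}; box has {1,2,3,5,6} → only 4 remains.
D3 = 2: row 3 has {1,3}; col 4 has {3,4,5,6}; box has {3,5,6} → only 2 remains.
E3 = 4: row 3 has {1,2,3}; col 5 has {1,2,3,5,6}; box has {2,3,5,6} → only 4 remains.
A4 = 2: row 4 has {4,5,6}; col 1 has {1,3,4}; box has {1,4} → only 2 remains.
B4 = 3: row 4 has {2,4,5,6}; col 2 has {1,4,5}; box has {1,2,4} → only 3 remains.
D4 = 1: row 4 has {2,3,4,5,6}; col 4 has {2,3,4,5,6}; box has {2,3,4,5,6} → only 1 remains.
A1 = 6: row 1 has {1,3,4,5}; col 1 has {1,2,3,4}; box has {1,3,4,5} → only 6 remains.
B1 = 2: row 1 has {1,3,4,5,6}; col 2 has {1,3,4,5}; box has {1,3,4,5,6} → only 2 remains.
A3 = 5: row 3 has {1,2,3,4}; col 1 has {1,2,3,4,6}; box has {1,2,3,4} → only 5 remains.
B3 = 6: row 3 has {1,2,3,4,5}; col 2 has {1,2,3,4,5}; box has {1,2,3,4,5} → only 6 remains.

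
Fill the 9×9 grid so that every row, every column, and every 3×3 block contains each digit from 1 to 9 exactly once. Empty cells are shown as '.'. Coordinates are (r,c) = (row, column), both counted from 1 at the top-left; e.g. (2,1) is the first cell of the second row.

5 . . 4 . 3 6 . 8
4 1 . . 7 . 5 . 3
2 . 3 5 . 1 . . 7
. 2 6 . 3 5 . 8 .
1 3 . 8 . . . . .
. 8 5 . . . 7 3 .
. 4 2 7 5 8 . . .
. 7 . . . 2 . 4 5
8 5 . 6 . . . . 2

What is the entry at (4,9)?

4

(1,2) = 9 (sole candidate).
(1,3) = 7 (sole candidate).
(1,5) = 2 (sole candidate).
(1,8) = 1 (sole candidate).
(2,3) = 8 (sole candidate).
(2,4) = 9 (sole candidate).
(2,6) = 6 (sole candidate).
(2,8) = 2 (sole candidate).
(3,2) = 6 (sole candidate).
(3,5) = 8 (sole candidate).
(3,8) = 9 (sole candidate).
(4,4) = 1 (sole candidate).
(6,1) = 9 (sole candidate).
(6,4) = 2 (sole candidate).
(6,6) = 4 (sole candidate).
(7,8) = 6 (sole candidate).
(8,4) = 3 (sole candidate).
(9,6) = 9 (sole candidate).
(9,8) = 7 (sole candidate).
(3,7) = 4 (sole candidate).
(4,1) = 7 (sole candidate).
(4,7) = 9 (sole candidate).
(4,9) = 4: row 4 has {1,2,3,5,6,7,8,9}; col 9 has {2,3,5,7,8}; box has {3,7,8,9} → only 4 remains.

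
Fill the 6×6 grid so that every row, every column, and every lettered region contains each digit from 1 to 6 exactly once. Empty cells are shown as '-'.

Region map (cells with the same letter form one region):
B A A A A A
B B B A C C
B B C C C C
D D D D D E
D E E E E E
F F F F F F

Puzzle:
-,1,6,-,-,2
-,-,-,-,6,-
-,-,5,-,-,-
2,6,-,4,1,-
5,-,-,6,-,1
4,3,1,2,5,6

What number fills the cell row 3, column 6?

row 1, column 1 = 3: row 1 has {1,2,6}; col 1 has {2,4,5}; region has {} → only 3 remains.
row 1, column 4 = 5: row 1 has {1,2,3,6}; col 4 has {2,4,6}; region has {1,2,6} → only 5 remains.
row 1, column 5 = 4: row 1 has {1,2,3,5,6}; col 5 has {1,5,6}; region has {1,2,5,6} → only 4 remains.
row 2, column 1 = 1: row 2 has {6}; col 1 has {2,3,4,5}; region has {3} → only 1 remains.
row 2, column 4 = 3: row 2 has {1,6}; col 4 has {2,4,5,6}; region has {1,2,4,5,6} → only 3 remains.
row 2, column 6 = 4: row 2 has {1,3,6}; col 6 has {1,2,6}; region has {5,6} → only 4 remains.
row 3, column 1 = 6: row 3 has {5}; col 1 has {1,2,3,4,5}; region has {1,3} → only 6 remains.
row 3, column 4 = 1: row 3 has {5,6}; col 4 has {2,3,4,5,6}; region has {4,5,6} → only 1 remains.
row 3, column 6 = 3: row 3 has {1,5,6}; col 6 has {1,2,4,6}; region has {1,4,5,6} → only 3 remains.

3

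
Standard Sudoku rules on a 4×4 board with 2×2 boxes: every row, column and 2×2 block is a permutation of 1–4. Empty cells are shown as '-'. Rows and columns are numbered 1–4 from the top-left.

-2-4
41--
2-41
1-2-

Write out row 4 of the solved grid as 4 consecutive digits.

row 1, column 1 = 3 (sole candidate).
row 1, column 3 = 1 (sole candidate).
row 2, column 3 = 3 (sole candidate).
row 2, column 4 = 2 (sole candidate).
row 3, column 2 = 3 (sole candidate).
row 4, column 2 = 4: row 4 has {1,2}; col 2 has {1,2,3}; box has {1,2,3} → only 4 remains.
row 4, column 4 = 3: row 4 has {1,2,4}; col 4 has {1,2,4}; box has {1,2,4} → only 3 remains.

1423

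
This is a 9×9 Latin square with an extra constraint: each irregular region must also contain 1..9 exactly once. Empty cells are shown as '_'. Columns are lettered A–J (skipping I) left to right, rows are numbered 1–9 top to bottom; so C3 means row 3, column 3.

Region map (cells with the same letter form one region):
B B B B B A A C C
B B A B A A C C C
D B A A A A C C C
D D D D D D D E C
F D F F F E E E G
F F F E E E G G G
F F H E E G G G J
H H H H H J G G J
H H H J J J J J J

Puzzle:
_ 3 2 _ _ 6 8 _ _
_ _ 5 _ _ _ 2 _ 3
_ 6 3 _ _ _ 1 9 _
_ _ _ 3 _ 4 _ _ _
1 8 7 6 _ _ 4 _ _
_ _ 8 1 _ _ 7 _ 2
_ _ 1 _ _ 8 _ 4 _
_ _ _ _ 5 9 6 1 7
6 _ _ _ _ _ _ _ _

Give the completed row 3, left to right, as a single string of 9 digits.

563247198

C8 = 4: row 8 has {1,5,6,7,9}; col 3 has {1,2,3,5,7,8}; region has {1,5,6} → only 4 remains.
C9 = 9: row 9 has {6}; col 3 has {1,2,3,4,5,7,8}; region has {1,4,5,6} → only 9 remains.
C4 = 6: row 4 has {3,4}; col 3 has {1,2,3,4,5,7,8,9}; region has {3,4,8} → only 6 remains.
B8 = 2: row 8 has {1,4,5,6,7,9}; col 2 has {3,6,8}; region has {1,4,5,6,9} → only 2 remains.
D8 = 8: row 8 has {1,2,4,5,6,7,9}; col 4 has {1,3,6}; region has {1,2,4,5,6,9} → only 8 remains.
B9 = 7: row 9 has {6,9}; col 2 has {2,3,6,8}; region has {1,2,4,5,6,8,9} → only 7 remains.
A8 = 3: row 8 has {1,2,4,5,6,7,8,9}; col 1 has {1,6}; region has {1,2,4,5,6,7,8,9} → only 3 remains.
E1 = 1: in row 1, 1 can only go here (every other open cell in that row sees a 1).
F2 = 1: in row 2, 1 can only go here (every other open cell in that row sees a 1).
H2 = 6: in row 2, 6 can only go here (every other open cell in that row sees a 6).
A2 = 8: in row 2, 8 can only go here (every other open cell in that row sees an 8).
J3 = 8: in row 3, 8 can only go here (every other open cell in that row sees an 8).
J4 = 5: row 4 has {3,4,6}; col 9 has {2,3,7,8}; region has {1,2,3,6,8,9} → only 5 remains.
J5 = 9: row 5 has {1,4,6,7,8}; col 9 has {2,3,5,7,8}; region has {1,2,4,6,7,8} → only 9 remains.
J7 = 6: row 7 has {1,4,8}; col 9 has {2,3,5,7,8,9}; region has {7,9} → only 6 remains.
H1 = 7: row 1 has {1,2,3,6,8}; col 8 has {1,4,6,9}; region has {1,2,3,5,6,8,9} → only 7 remains.
J1 = 4: row 1 has {1,2,3,6,7,8}; col 9 has {2,3,5,6,7,8,9}; region has {1,2,3,5,6,7,8,9} → only 4 remains.
G4 = 9: row 4 has {3,4,5,6}; col 7 has {1,2,4,6,7,8}; region has {3,4,6,8} → only 9 remains.
J9 = 1: row 9 has {6,7,9}; col 9 has {2,3,4,5,6,7,8,9}; region has {6,7,9} → only 1 remains.
B4 = 1: row 4 has {3,4,5,6,9}; col 2 has {2,3,6,7,8}; region has {3,4,6,8,9} → only 1 remains.
A3 = 5: in row 3, 5 can only go here (every other open cell in that row sees a 5).
A1 = 9: row 1 has {1,2,3,4,6,7,8}; col 1 has {1,3,5,6,8}; region has {1,2,3,6,8} → only 9 remains.
D1 = 5: row 1 has {1,2,3,4,6,7,8,9}; col 4 has {1,3,6,8}; region has {1,2,3,6,8,9} → only 5 remains.
B2 = 4: row 2 has {1,2,3,5,6,8}; col 2 has {1,2,3,6,7,8}; region has {1,2,3,5,6,8,9} → only 4 remains.
D2 = 7: row 2 has {1,2,3,4,5,6,8}; col 4 has {1,3,5,6,8}; region has {1,2,3,4,5,6,8,9} → only 7 remains.
E2 = 9: row 2 has {1,2,3,4,5,6,7,8}; col 5 has {1,5}; region has {1,3,5,6,8} → only 9 remains.
A6 = 4: row 6 has {1,2,7,8}; col 1 has {1,3,5,6,8,9}; region has {1,6,7,8} → only 4 remains.
A7 = 2: row 7 has {1,4,6,8}; col 1 has {1,3,4,5,6,8,9}; region has {1,4,6,7,8} → only 2 remains.
D7 = 9: row 7 has {1,2,4,6,8}; col 4 has {1,3,5,6,7,8}; region has {1,4} → only 9 remains.
A4 = 7: row 4 has {1,3,4,5,6,9}; col 1 has {1,2,3,4,5,6,8,9}; region has {1,3,4,5,6,8,9} → only 7 remains.
E4 = 2: row 4 has {1,3,4,5,6,7,9}; col 5 has {1,5,9}; region has {1,3,4,5,6,7,8,9} → only 2 remains.
H4 = 8: row 4 has {1,2,3,4,5,6,7,9}; col 8 has {1,4,6,7,9}; region has {1,4,9} → only 8 remains.
E5 = 3: row 5 has {1,4,6,7,8,9}; col 5 has {1,2,5,9}; region has {1,2,4,6,7,8} → only 3 remains.
E6 = 6: row 6 has {1,2,4,7,8}; col 5 has {1,2,3,5,9}; region has {1,4,8,9} → only 6 remains.
B7 = 5: row 7 has {1,2,4,6,8,9}; col 2 has {1,2,3,4,6,7,8}; region has {1,2,3,4,6,7,8} → only 5 remains.
E7 = 7: row 7 has {1,2,4,5,6,8,9}; col 5 has {1,2,3,5,6,9}; region has {1,4,6,8,9} → only 7 remains.
G7 = 3: row 7 has {1,2,4,5,6,7,8,9}; col 7 has {1,2,4,6,7,8,9}; region has {1,2,4,6,7,8,9} → only 3 remains.
G9 = 5: row 9 has {1,6,7,9}; col 7 has {1,2,3,4,6,7,8,9}; region has {1,6,7,9} → only 5 remains.
E3 = 4: row 3 has {1,3,5,6,8,9}; col 5 has {1,2,3,5,6,7,9}; region has {1,3,5,6,8,9} → only 4 remains.
B6 = 9: row 6 has {1,2,4,6,7,8}; col 2 has {1,2,3,4,5,6,7,8}; region has {1,2,3,4,5,6,7,8} → only 9 remains.
H6 = 5: row 6 has {1,2,4,6,7,8,9}; col 8 has {1,4,6,7,8,9}; region has {1,2,3,4,6,7,8,9} → only 5 remains.
E9 = 8: row 9 has {1,5,6,7,9}; col 5 has {1,2,3,4,5,6,7,9}; region has {1,5,6,7,9} → only 8 remains.
D3 = 2: row 3 has {1,3,4,5,6,8,9}; col 4 has {1,3,5,6,7,8,9}; region has {1,3,4,5,6,8,9} → only 2 remains.
F3 = 7: row 3 has {1,2,3,4,5,6,8,9}; col 6 has {1,4,6,8,9}; region has {1,2,3,4,5,6,8,9} → only 7 remains.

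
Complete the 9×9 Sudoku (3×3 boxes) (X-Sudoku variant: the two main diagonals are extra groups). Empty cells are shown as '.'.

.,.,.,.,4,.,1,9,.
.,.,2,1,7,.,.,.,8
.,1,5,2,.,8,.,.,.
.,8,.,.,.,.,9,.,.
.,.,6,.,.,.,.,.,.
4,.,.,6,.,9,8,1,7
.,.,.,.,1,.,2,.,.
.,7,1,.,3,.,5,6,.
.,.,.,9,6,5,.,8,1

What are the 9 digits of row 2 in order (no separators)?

row 3, column 5 = 9 (sole candidate).
row 5, column 5 = 8 (sole candidate).
row 6, column 3 = 3 (sole candidate).
row 9, column 3 = 4 (sole candidate).
row 4, column 3 = 7 (sole candidate).
row 7, column 3 = 9 (sole candidate).
row 1, column 3 = 8 (sole candidate).
row 1, column 9 = 2 (hidden single in row 1).
row 1, column 1 = 7 (hidden single in row 1).
row 9, column 1 = 3 (sole candidate).
row 9, column 2 = 2 (sole candidate).
row 9, column 7 = 7 (sole candidate).
row 3, column 1 = 6 (sole candidate).
row 3, column 7 = 4 (sole candidate).
row 3, column 9 = 3 (sole candidate).
row 4, column 6 = 1 (sole candidate).
row 5, column 7 = 3 (sole candidate).
row 6, column 2 = 5 (sole candidate).
row 6, column 5 = 2 (sole candidate).
row 7, column 2 = 6 (sole candidate).
row 7, column 9 = 4 (sole candidate).
row 8, column 1 = 8 (sole candidate).
row 8, column 4 = 4 (sole candidate).
row 8, column 6 = 2 (sole candidate).
row 8, column 9 = 9 (sole candidate).
row 1, column 2 = 3 (sole candidate).
row 1, column 4 = 5 (sole candidate).
row 1, column 6 = 6 (sole candidate).
row 2, column 1 = 9: row 2 has {1,2,7,8}; col 1 has {3,4,6,7,8}; box has {1,2,3,5,6,7,8} → only 9 remains.
row 2, column 2 = 4: row 2 has {1,2,7,8,9}; col 2 has {1,2,3,5,6,7,8}; box has {1,2,3,5,6,7,8,9}; main diagonal has {1,2,5,6,7,8,9} → only 4 remains.
row 2, column 6 = 3: row 2 has {1,2,4,7,8,9}; col 6 has {1,2,5,6,8,9}; box has {1,2,4,5,6,7,8,9} → only 3 remains.
row 2, column 7 = 6: row 2 has {1,2,3,4,7,8,9}; col 7 has {1,2,3,4,5,7,8,9}; box has {1,2,3,4,8,9} → only 6 remains.
row 2, column 8 = 5: row 2 has {1,2,3,4,6,7,8,9}; col 8 has {1,6,8,9}; box has {1,2,3,4,6,8,9}; anti-diagonal has {1,2,3,4,6,7,8,9} → only 5 remains.

942173658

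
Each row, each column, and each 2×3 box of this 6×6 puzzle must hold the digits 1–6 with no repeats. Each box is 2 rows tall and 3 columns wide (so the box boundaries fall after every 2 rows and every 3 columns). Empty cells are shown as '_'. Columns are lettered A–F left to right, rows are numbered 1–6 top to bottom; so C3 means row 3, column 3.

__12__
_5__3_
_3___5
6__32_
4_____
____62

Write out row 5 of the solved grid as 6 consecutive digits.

426513

A1 = 3 (sole candidate).
A2 = 2 (sole candidate).
A3 = 1 (sole candidate).
E3 = 4 (sole candidate).
B4 = 4 (sole candidate).
C4 = 5 (sole candidate).
F4 = 1 (sole candidate).
F5 = 3: row 5 has {4}; col 6 has {1,2,5}; box has {2,6} → only 3 remains.
A6 = 5 (sole candidate).
B6 = 1 (sole candidate).
C6 = 3 (sole candidate).
D6 = 4 (sole candidate).
B1 = 6 (sole candidate).
E1 = 5 (sole candidate).
F1 = 4 (sole candidate).
C2 = 4 (sole candidate).
F2 = 6 (sole candidate).
C3 = 2 (sole candidate).
D3 = 6 (sole candidate).
B5 = 2: row 5 has {3,4}; col 2 has {1,3,4,5,6}; box has {1,3,4,5} → only 2 remains.
C5 = 6: row 5 has {2,3,4}; col 3 has {1,2,3,4,5}; box has {1,2,3,4,5} → only 6 remains.
E5 = 1: row 5 has {2,3,4,6}; col 5 has {2,3,4,5,6}; box has {2,3,4,6} → only 1 remains.
D2 = 1 (sole candidate).
D5 = 5: row 5 has {1,2,3,4,6}; col 4 has {1,2,3,4,6}; box has {1,2,3,4,6} → only 5 remains.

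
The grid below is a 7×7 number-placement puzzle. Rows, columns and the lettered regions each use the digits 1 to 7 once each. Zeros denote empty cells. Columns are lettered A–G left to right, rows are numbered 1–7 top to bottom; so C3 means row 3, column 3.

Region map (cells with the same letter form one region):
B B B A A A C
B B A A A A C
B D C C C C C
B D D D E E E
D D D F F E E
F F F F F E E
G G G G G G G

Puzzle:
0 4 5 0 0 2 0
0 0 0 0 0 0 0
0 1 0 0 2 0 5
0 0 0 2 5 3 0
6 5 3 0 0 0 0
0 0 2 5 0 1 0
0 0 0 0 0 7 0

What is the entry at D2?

B4 = 7: row 4 has {2,3,5}; col 2 has {1,4,5}; region has {1,2,3,5,6} → only 7 remains.
C4 = 4: row 4 has {2,3,5,7}; col 3 has {2,3,5}; region has {1,2,3,5,6,7} → only 4 remains.
G4 = 6: row 4 has {2,3,4,5,7}; col 7 has {5}; region has {1,3,5} → only 6 remains.
F5 = 4: row 5 has {3,5,6}; col 6 has {1,2,3,7}; region has {1,3,5,6} → only 4 remains.
G6 = 7: row 6 has {1,2,5}; col 7 has {5,6}; region has {1,3,4,5,6} → only 7 remains.
F3 = 6: row 3 has {1,2,5}; col 6 has {1,2,3,4,7}; region has {2,5} → only 6 remains.
A4 = 1: row 4 has {2,3,4,5,6,7}; col 1 has {6}; region has {4,5} → only 1 remains.
G5 = 2: row 5 has {3,4,5,6}; col 7 has {5,6,7}; region has {1,3,4,5,6,7} → only 2 remains.
F2 = 5: row 2 has {}; col 6 has {1,2,3,4,6,7}; region has {2} → only 5 remains.
C3 = 7: row 3 has {1,2,5,6}; col 3 has {2,3,4,5}; region has {2,5,6} → only 7 remains.
A3 = 3: row 3 has {1,2,5,6,7}; col 1 has {1,6}; region has {1,4,5} → only 3 remains.
D3 = 4: row 3 has {1,2,3,5,6,7}; col 4 has {2,5}; region has {2,5,6,7} → only 4 remains.
A6 = 4: row 6 has {1,2,5,7}; col 1 has {1,3,6}; region has {2,5} → only 4 remains.
A1 = 7: row 1 has {2,4,5}; col 1 has {1,3,4,6}; region has {1,3,4,5} → only 7 remains.
A2 = 2: row 2 has {5}; col 1 has {1,3,4,6,7}; region has {1,3,4,5,7} → only 2 remains.
B2 = 6: row 2 has {2,5}; col 2 has {1,4,5,7}; region has {1,2,3,4,5,7} → only 6 remains.
C2 = 1: row 2 has {2,5,6}; col 3 has {2,3,4,5,7}; region has {2,5} → only 1 remains.
G2 = 3: row 2 has {1,2,5,6}; col 7 has {2,5,6,7}; region has {2,4,5,6,7} → only 3 remains.
B6 = 3: row 6 has {1,2,4,5,7}; col 2 has {1,4,5,6,7}; region has {2,4,5} → only 3 remains.
E6 = 6: row 6 has {1,2,3,4,5,7}; col 5 has {2,5}; region has {2,3,4,5} → only 6 remains.
A7 = 5: row 7 has {7}; col 1 has {1,2,3,4,6,7}; region has {7} → only 5 remains.
B7 = 2: row 7 has {5,7}; col 2 has {1,3,4,5,6,7}; region has {5,7} → only 2 remains.
C7 = 6: row 7 has {2,5,7}; col 3 has {1,2,3,4,5,7}; region has {2,5,7} → only 6 remains.
E1 = 3: row 1 has {2,4,5,7}; col 5 has {2,5,6}; region has {1,2,5} → only 3 remains.
G1 = 1: row 1 has {2,3,4,5,7}; col 7 has {2,3,5,6,7}; region has {2,3,4,5,6,7} → only 1 remains.
D2 = 7: row 2 has {1,2,3,5,6}; col 4 has {2,4,5}; region has {1,2,3,5} → only 7 remains.

7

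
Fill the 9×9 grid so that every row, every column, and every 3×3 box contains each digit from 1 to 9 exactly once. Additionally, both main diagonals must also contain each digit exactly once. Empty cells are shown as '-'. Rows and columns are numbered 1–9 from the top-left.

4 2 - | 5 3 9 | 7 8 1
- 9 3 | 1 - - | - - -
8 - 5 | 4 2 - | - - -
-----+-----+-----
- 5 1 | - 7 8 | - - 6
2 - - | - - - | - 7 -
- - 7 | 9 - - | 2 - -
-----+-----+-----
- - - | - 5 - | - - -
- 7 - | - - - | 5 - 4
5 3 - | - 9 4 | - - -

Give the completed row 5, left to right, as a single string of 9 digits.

249365178

row 1, column 3 = 6 (sole candidate).
row 2, column 1 = 7 (sole candidate).
row 2, column 6 = 6 (sole candidate).
row 2, column 7 = 4 (sole candidate).
row 2, column 8 = 2 (sole candidate).
row 2, column 9 = 5 (sole candidate).
row 3, column 2 = 1 (sole candidate).
row 3, column 6 = 7 (sole candidate).
row 5, column 5 = 6: row 5 has {2,7}; col 5 has {2,3,5,7,9}; box has {7,8,9}; main diagonal has {4,5,9}; anti-diagonal has {1,2,5,7,8,9} → only 6 remains.
row 7, column 3 = 4 (sole candidate).
row 2, column 5 = 8 (sole candidate).
row 3, column 7 = 3 (sole candidate).
row 3, column 9 = 9 (sole candidate).
row 4, column 7 = 9 (sole candidate).
row 5, column 4 = 3: row 5 has {2,6,7}; col 4 has {1,4,5,9}; box has {6,7,8,9} → only 3 remains.
row 5, column 9 = 8: row 5 has {2,3,6,7}; col 9 has {1,4,5,6,9}; box has {2,6,7,9} → only 8 remains.
row 6, column 6 = 1 (sole candidate).
row 6, column 9 = 3 (sole candidate).
row 7, column 7 = 8 (sole candidate).
row 8, column 5 = 1 (sole candidate).
row 8, column 8 = 3 (sole candidate).
row 3, column 8 = 6 (sole candidate).
row 4, column 1 = 3 (sole candidate).
row 4, column 4 = 2 (sole candidate).
row 4, column 8 = 4 (sole candidate).
row 5, column 2 = 4: row 5 has {2,3,6,7,8}; col 2 has {1,2,3,5,7,9}; box has {1,2,3,5,7} → only 4 remains.
row 5, column 3 = 9: row 5 has {2,3,4,6,7,8}; col 3 has {1,3,4,5,6,7}; box has {1,2,3,4,5,7} → only 9 remains.
row 5, column 6 = 5: row 5 has {2,3,4,6,7,8,9}; col 6 has {1,4,6,7,8,9}; box has {1,2,3,6,7,8,9} → only 5 remains.
row 5, column 7 = 1: row 5 has {2,3,4,5,6,7,8,9}; col 7 has {2,3,4,5,7,8,9}; box has {2,3,4,6,7,8,9} → only 1 remains.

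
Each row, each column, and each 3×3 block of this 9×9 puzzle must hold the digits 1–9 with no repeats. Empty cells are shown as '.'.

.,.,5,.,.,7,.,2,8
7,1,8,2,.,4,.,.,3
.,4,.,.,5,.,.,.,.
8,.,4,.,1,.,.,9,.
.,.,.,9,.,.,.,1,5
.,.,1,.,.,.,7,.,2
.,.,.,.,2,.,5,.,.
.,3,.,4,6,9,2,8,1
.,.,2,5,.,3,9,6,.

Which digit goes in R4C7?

3

R2C5 = 9 (sole candidate).
R2C7 = 6 (sole candidate).
R2C8 = 5 (sole candidate).
R3C7 = 1 (sole candidate).
R3C8 = 7 (sole candidate).
R3C9 = 9 (sole candidate).
R4C7 = 3: row 4 has {1,4,8,9}; col 7 has {1,2,5,6,7,9}; box has {1,2,5,7,9} → only 3 remains.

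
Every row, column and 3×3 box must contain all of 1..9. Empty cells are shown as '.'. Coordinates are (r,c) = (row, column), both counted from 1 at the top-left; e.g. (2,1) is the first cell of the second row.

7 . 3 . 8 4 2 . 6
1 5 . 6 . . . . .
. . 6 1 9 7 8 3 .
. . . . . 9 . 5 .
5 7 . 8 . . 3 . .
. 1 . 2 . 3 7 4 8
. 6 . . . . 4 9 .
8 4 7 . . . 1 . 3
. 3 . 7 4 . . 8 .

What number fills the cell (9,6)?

(1,2) = 9: row 1 has {2,3,4,6,7,8}; col 2 has {1,3,4,5,6,7}; box has {1,3,5,6,7} → only 9 remains.
(1,4) = 5: row 1 has {2,3,4,6,7,8,9}; col 4 has {1,2,6,7,8}; box has {1,4,6,7,8,9} → only 5 remains.
(1,8) = 1: row 1 has {2,3,4,5,6,7,8,9}; col 8 has {3,4,5,8,9}; box has {2,3,6,8} → only 1 remains.
(2,6) = 2: row 2 has {1,5,6}; col 6 has {3,4,7,9}; box has {1,4,5,6,7,8,9} → only 2 remains.
(2,7) = 9: row 2 has {1,2,5,6}; col 7 has {1,2,3,4,7,8}; box has {1,2,3,6,8} → only 9 remains.
(2,8) = 7: row 2 has {1,2,5,6,9}; col 8 has {1,3,4,5,8,9}; box has {1,2,3,6,8,9} → only 7 remains.
(2,9) = 4: row 2 has {1,2,5,6,7,9}; col 9 has {3,6,8}; box has {1,2,3,6,7,8,9} → only 4 remains.
(3,2) = 2: row 3 has {1,3,6,7,8,9}; col 2 has {1,3,4,5,6,7,9}; box has {1,3,5,6,7,9} → only 2 remains.
(3,9) = 5: row 3 has {1,2,3,6,7,8,9}; col 9 has {3,4,6,8}; box has {1,2,3,4,6,7,8,9} → only 5 remains.
(4,2) = 8: row 4 has {5,9}; col 2 has {1,2,3,4,5,6,7,9}; box has {1,5,7} → only 8 remains.
(4,4) = 4: row 4 has {5,8,9}; col 4 has {1,2,5,6,7,8}; box has {2,3,8,9} → only 4 remains.
(4,7) = 6: row 4 has {4,5,8,9}; col 7 has {1,2,3,4,7,8,9}; box has {3,4,5,7,8} → only 6 remains.
(5,8) = 2: row 5 has {3,5,7,8}; col 8 has {1,3,4,5,7,8,9}; box has {3,4,5,6,7,8} → only 2 remains.
(6,3) = 9: row 6 has {1,2,3,4,7,8}; col 3 has {3,6,7}; box has {1,5,7,8} → only 9 remains.
(7,1) = 2: row 7 has {4,6,9}; col 1 has {1,5,7,8}; box has {3,4,6,7,8} → only 2 remains.
(7,4) = 3: row 7 has {2,4,6,9}; col 4 has {1,2,4,5,6,7,8}; box has {4,7} → only 3 remains.
(7,9) = 7: row 7 has {2,3,4,6,9}; col 9 has {3,4,5,6,8}; box has {1,3,4,8,9} → only 7 remains.
(8,4) = 9: row 8 has {1,3,4,7,8}; col 4 has {1,2,3,4,5,6,7,8}; box has {3,4,7} → only 9 remains.
(8,8) = 6: row 8 has {1,3,4,7,8,9}; col 8 has {1,2,3,4,5,7,8,9}; box has {1,3,4,7,8,9} → only 6 remains.
(9,1) = 9: row 9 has {3,4,7,8}; col 1 has {1,2,5,7,8}; box has {2,3,4,6,7,8} → only 9 remains.
(9,7) = 5: row 9 has {3,4,7,8,9}; col 7 has {1,2,3,4,6,7,8,9}; box has {1,3,4,6,7,8,9} → only 5 remains.
(9,9) = 2: row 9 has {3,4,5,7,8,9}; col 9 has {3,4,5,6,7,8}; box has {1,3,4,5,6,7,8,9} → only 2 remains.
(2,3) = 8: row 2 has {1,2,4,5,6,7,9}; col 3 has {3,6,7,9}; box has {1,2,3,5,6,7,9} → only 8 remains.
(2,5) = 3: row 2 has {1,2,4,5,6,7,8,9}; col 5 has {4,8,9}; box has {1,2,4,5,6,7,8,9} → only 3 remains.
(3,1) = 4: row 3 has {1,2,3,5,6,7,8,9}; col 1 has {1,2,5,7,8,9}; box has {1,2,3,5,6,7,8,9} → only 4 remains.
(4,1) = 3: row 4 has {4,5,6,8,9}; col 1 has {1,2,4,5,7,8,9}; box has {1,5,7,8,9} → only 3 remains.
(4,3) = 2: row 4 has {3,4,5,6,8,9}; col 3 has {3,6,7,8,9}; box has {1,3,5,7,8,9} → only 2 remains.
(4,9) = 1: row 4 has {2,3,4,5,6,8,9}; col 9 has {2,3,4,5,6,7,8}; box has {2,3,4,5,6,7,8} → only 1 remains.
(5,3) = 4: row 5 has {2,3,5,7,8}; col 3 has {2,3,6,7,8,9}; box has {1,2,3,5,7,8,9} → only 4 remains.
(5,9) = 9: row 5 has {2,3,4,5,7,8}; col 9 has {1,2,3,4,5,6,7,8}; box has {1,2,3,4,5,6,7,8} → only 9 remains.
(6,1) = 6: row 6 has {1,2,3,4,7,8,9}; col 1 has {1,2,3,4,5,7,8,9}; box has {1,2,3,4,5,7,8,9} → only 6 remains.
(6,5) = 5: row 6 has {1,2,3,4,6,7,8,9}; col 5 has {3,4,8,9}; box has {2,3,4,8,9} → only 5 remains.
(7,5) = 1: row 7 has {2,3,4,6,7,9}; col 5 has {3,4,5,8,9}; box has {3,4,7,9} → only 1 remains.
(8,5) = 2: row 8 has {1,3,4,6,7,8,9}; col 5 has {1,3,4,5,8,9}; box has {1,3,4,7,9} → only 2 remains.
(8,6) = 5: row 8 has {1,2,3,4,6,7,8,9}; col 6 has {2,3,4,7,9}; box has {1,2,3,4,7,9} → only 5 remains.
(9,3) = 1: row 9 has {2,3,4,5,7,8,9}; col 3 has {2,3,4,6,7,8,9}; box has {2,3,4,6,7,8,9} → only 1 remains.
(9,6) = 6: row 9 has {1,2,3,4,5,7,8,9}; col 6 has {2,3,4,5,7,9}; box has {1,2,3,4,5,7,9} → only 6 remains.

6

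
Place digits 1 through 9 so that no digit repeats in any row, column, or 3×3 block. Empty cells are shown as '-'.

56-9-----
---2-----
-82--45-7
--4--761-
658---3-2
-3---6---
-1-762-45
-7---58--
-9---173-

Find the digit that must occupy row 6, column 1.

1

row 2, column 2 = 4: row 2 has {2}; col 2 has {1,3,5,6,7,8,9}; box has {2,5,6,8} → only 4 remains.
row 4, column 2 = 2: row 4 has {1,4,6,7}; col 2 has {1,3,4,5,6,7,8,9}; box has {3,4,5,6,8} → only 2 remains.
row 5, column 6 = 9: row 5 has {2,3,5,6,8}; col 6 has {1,2,4,5,6,7}; box has {6,7} → only 9 remains.
row 5, column 8 = 7: row 5 has {2,3,5,6,8,9}; col 8 has {1,3,4}; box has {1,2,3,6} → only 7 remains.
row 7, column 3 = 3: row 7 has {1,2,4,5,6,7}; col 3 has {2,4,8}; box has {1,7,9} → only 3 remains.
row 7, column 7 = 9: row 7 has {1,2,3,4,5,6,7}; col 7 has {3,5,6,7,8}; box has {3,4,5,7,8} → only 9 remains.
row 8, column 3 = 6: row 8 has {5,7,8}; col 3 has {2,3,4,8}; box has {1,3,7,9} → only 6 remains.
row 8, column 8 = 2: row 8 has {5,6,7,8}; col 8 has {1,3,4,7}; box has {3,4,5,7,8,9} → only 2 remains.
row 8, column 9 = 1: row 8 has {2,5,6,7,8}; col 9 has {2,5,7}; box has {2,3,4,5,7,8,9} → only 1 remains.
row 9, column 3 = 5: row 9 has {1,3,7,9}; col 3 has {2,3,4,6,8}; box has {1,3,6,7,9} → only 5 remains.
row 9, column 9 = 6: row 9 has {1,3,5,7,9}; col 9 has {1,2,5,7}; box has {1,2,3,4,5,7,8,9} → only 6 remains.
row 1, column 8 = 8: row 1 has {5,6,9}; col 8 has {1,2,3,4,7}; box has {5,7} → only 8 remains.
row 2, column 7 = 1: row 2 has {2,4}; col 7 has {3,5,6,7,8,9}; box has {5,7,8} → only 1 remains.
row 4, column 1 = 9: row 4 has {1,2,4,6,7}; col 1 has {5,6}; box has {2,3,4,5,6,8} → only 9 remains.
row 4, column 9 = 8: row 4 has {1,2,4,6,7,9}; col 9 has {1,2,5,6,7}; box has {1,2,3,6,7} → only 8 remains.
row 6, column 7 = 4: row 6 has {3,6}; col 7 has {1,3,5,6,7,8,9}; box has {1,2,3,6,7,8} → only 4 remains.
row 6, column 9 = 9: row 6 has {3,4,6}; col 9 has {1,2,5,6,7,8}; box has {1,2,3,4,6,7,8} → only 9 remains.
row 7, column 1 = 8: row 7 has {1,2,3,4,5,6,7,9}; col 1 has {5,6,9}; box has {1,3,5,6,7,9} → only 8 remains.
row 8, column 1 = 4: row 8 has {1,2,5,6,7,8}; col 1 has {5,6,8,9}; box has {1,3,5,6,7,8,9} → only 4 remains.
row 8, column 4 = 3: row 8 has {1,2,4,5,6,7,8}; col 4 has {2,7,9}; box has {1,2,5,6,7} → only 3 remains.
row 8, column 5 = 9: row 8 has {1,2,3,4,5,6,7,8}; col 5 has {6}; box has {1,2,3,5,6,7} → only 9 remains.
row 9, column 1 = 2: row 9 has {1,3,5,6,7,9}; col 1 has {4,5,6,8,9}; box has {1,3,4,5,6,7,8,9} → only 2 remains.
row 1, column 6 = 3: row 1 has {5,6,8,9}; col 6 has {1,2,4,5,6,7,9}; box has {2,4,9} → only 3 remains.
row 1, column 7 = 2: row 1 has {3,5,6,8,9}; col 7 has {1,3,4,5,6,7,8,9}; box has {1,5,7,8} → only 2 remains.
row 1, column 9 = 4: row 1 has {2,3,5,6,8,9}; col 9 has {1,2,5,6,7,8,9}; box has {1,2,5,7,8} → only 4 remains.
row 2, column 6 = 8: row 2 has {1,2,4}; col 6 has {1,2,3,4,5,6,7,9}; box has {2,3,4,9} → only 8 remains.
row 2, column 9 = 3: row 2 has {1,2,4,8}; col 9 has {1,2,4,5,6,7,8,9}; box has {1,2,4,5,7,8} → only 3 remains.
row 3, column 5 = 1: row 3 has {2,4,5,7,8}; col 5 has {6,9}; box has {2,3,4,8,9} → only 1 remains.
row 4, column 4 = 5: row 4 has {1,2,4,6,7,8,9}; col 4 has {2,3,7,9}; box has {6,7,9} → only 5 remains.
row 4, column 5 = 3: row 4 has {1,2,4,5,6,7,8,9}; col 5 has {1,6,9}; box has {5,6,7,9} → only 3 remains.
row 5, column 5 = 4: row 5 has {2,3,5,6,7,8,9}; col 5 has {1,3,6,9}; box has {3,5,6,7,9} → only 4 remains.
row 6, column 8 = 5: row 6 has {3,4,6,9}; col 8 has {1,2,3,4,7,8}; box has {1,2,3,4,6,7,8,9} → only 5 remains.
row 9, column 5 = 8: row 9 has {1,2,3,5,6,7,9}; col 5 has {1,3,4,6,9}; box has {1,2,3,5,6,7,9} → only 8 remains.
row 1, column 5 = 7: row 1 has {2,3,4,5,6,8,9}; col 5 has {1,3,4,6,8,9}; box has {1,2,3,4,8,9} → only 7 remains.
row 2, column 1 = 7: row 2 has {1,2,3,4,8}; col 1 has {2,4,5,6,8,9}; box has {2,4,5,6,8} → only 7 remains.
row 2, column 3 = 9: row 2 has {1,2,3,4,7,8}; col 3 has {2,3,4,5,6,8}; box has {2,4,5,6,7,8} → only 9 remains.
row 2, column 5 = 5: row 2 has {1,2,3,4,7,8,9}; col 5 has {1,3,4,6,7,8,9}; box has {1,2,3,4,7,8,9} → only 5 remains.
row 2, column 8 = 6: row 2 has {1,2,3,4,5,7,8,9}; col 8 has {1,2,3,4,5,7,8}; box has {1,2,3,4,5,7,8} → only 6 remains.
row 3, column 1 = 3: row 3 has {1,2,4,5,7,8}; col 1 has {2,4,5,6,7,8,9}; box has {2,4,5,6,7,8,9} → only 3 remains.
row 3, column 4 = 6: row 3 has {1,2,3,4,5,7,8}; col 4 has {2,3,5,7,9}; box has {1,2,3,4,5,7,8,9} → only 6 remains.
row 3, column 8 = 9: row 3 has {1,2,3,4,5,6,7,8}; col 8 has {1,2,3,4,5,6,7,8}; box has {1,2,3,4,5,6,7,8} → only 9 remains.
row 5, column 4 = 1: row 5 has {2,3,4,5,6,7,8,9}; col 4 has {2,3,5,6,7,9}; box has {3,4,5,6,7,9} → only 1 remains.
row 6, column 1 = 1: row 6 has {3,4,5,6,9}; col 1 has {2,3,4,5,6,7,8,9}; box has {2,3,4,5,6,8,9} → only 1 remains.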